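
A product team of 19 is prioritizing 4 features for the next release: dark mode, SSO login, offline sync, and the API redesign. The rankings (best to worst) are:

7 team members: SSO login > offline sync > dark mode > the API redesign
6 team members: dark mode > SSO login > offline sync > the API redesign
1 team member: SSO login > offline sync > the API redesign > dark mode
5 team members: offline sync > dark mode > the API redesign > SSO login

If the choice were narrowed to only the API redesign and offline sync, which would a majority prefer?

Voters preferring the API redesign to offline sync: 0; preferring offline sync to the API redesign: 19.
offline sync wins the head-to-head.

offline sync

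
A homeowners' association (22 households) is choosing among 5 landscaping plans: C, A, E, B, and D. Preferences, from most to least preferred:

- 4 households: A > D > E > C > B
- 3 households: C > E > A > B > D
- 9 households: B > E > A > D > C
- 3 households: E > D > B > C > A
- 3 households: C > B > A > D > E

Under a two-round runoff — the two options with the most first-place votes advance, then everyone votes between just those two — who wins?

Round 1 first-place votes: C 6, A 4, E 3, B 9, D 0.
B and C advance.
Runoff: B is preferred to C by 12 voters; C by 10.
B wins the runoff.

B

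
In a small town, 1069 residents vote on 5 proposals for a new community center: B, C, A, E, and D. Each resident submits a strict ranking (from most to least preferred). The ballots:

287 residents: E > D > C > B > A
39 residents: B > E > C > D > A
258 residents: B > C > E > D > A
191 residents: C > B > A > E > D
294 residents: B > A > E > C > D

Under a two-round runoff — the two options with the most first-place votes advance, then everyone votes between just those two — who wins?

Round 1 first-place votes: B 591, C 191, A 0, E 287, D 0.
B and E advance.
Runoff: B is preferred to E by 782 voters; E by 287.
B wins the runoff.

B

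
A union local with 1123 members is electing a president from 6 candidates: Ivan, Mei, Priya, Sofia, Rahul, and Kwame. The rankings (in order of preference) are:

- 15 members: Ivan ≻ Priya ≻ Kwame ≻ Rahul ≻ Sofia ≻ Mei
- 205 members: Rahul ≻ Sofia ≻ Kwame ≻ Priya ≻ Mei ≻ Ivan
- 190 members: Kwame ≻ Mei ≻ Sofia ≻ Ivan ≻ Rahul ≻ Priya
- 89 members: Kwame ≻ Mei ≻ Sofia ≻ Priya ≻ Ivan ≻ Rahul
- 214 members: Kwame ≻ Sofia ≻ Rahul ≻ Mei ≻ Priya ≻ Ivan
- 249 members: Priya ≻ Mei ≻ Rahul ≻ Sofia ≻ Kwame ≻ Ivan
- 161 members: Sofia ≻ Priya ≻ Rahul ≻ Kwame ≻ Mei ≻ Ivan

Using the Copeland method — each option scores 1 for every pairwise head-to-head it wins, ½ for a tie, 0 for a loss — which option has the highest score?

Ivan: loses to Mei, Priya, Sofia, Rahul, and Kwame → score 0.
Mei: beats Ivan; loses to Priya, Sofia, Rahul, and Kwame → score 1.
Priya: beats Ivan and Mei; loses to Sofia, Rahul, and Kwame → score 2.
Sofia: beats Ivan, Mei, Priya, Rahul, and Kwame → score 5.
Rahul: beats Ivan, Mei, Priya, and Kwame; loses to Sofia → score 4.
Kwame: beats Ivan, Mei, and Priya; loses to Sofia and Rahul → score 3.
Sofia has the best pairwise record.

Sofia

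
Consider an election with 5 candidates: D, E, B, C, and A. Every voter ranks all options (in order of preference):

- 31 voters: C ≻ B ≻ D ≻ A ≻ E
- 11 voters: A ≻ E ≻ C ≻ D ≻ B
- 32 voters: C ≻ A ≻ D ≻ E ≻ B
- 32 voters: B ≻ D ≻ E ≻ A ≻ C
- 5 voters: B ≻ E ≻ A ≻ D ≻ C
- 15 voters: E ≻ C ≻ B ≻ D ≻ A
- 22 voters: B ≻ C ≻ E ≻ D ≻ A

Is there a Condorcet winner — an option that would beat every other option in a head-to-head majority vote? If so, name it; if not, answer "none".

C

C vs D: 111–37 for C.
C vs E: 85–63 for C.
C vs B: 89–59 for C.
C vs A: 100–48 for C.
C beats every other option head-to-head.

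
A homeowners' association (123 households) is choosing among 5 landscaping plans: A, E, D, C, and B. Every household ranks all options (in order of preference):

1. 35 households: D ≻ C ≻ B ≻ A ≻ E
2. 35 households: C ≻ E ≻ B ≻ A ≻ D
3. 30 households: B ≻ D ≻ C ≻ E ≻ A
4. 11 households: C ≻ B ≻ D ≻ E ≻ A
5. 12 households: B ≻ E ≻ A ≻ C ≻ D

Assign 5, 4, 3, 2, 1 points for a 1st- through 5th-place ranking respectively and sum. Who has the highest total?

A: 35·2 + 35·2 + 30·1 + 11·1 + 12·3 = 217
E: 35·1 + 35·4 + 30·2 + 11·2 + 12·4 = 305
D: 35·5 + 35·1 + 30·4 + 11·3 + 12·1 = 375
C: 35·4 + 35·5 + 30·3 + 11·5 + 12·2 = 484
B: 35·3 + 35·3 + 30·5 + 11·4 + 12·5 = 464
C has the highest Borda score (484).

C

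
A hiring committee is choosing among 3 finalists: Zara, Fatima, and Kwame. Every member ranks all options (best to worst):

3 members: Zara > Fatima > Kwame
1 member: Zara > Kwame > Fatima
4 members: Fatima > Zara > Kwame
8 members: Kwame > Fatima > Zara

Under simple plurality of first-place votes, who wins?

Kwame

First-place votes: Zara 4, Fatima 4, Kwame 8.
Kwame has the most first-place votes.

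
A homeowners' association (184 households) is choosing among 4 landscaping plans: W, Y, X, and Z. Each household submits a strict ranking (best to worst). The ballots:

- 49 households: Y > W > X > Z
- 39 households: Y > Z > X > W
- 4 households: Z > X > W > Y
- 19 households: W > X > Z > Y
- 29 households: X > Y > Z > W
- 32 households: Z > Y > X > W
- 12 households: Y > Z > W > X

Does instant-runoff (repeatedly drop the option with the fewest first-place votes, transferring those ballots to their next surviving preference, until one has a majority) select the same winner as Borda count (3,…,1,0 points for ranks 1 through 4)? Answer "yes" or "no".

Instant-runoff — R1 W 19, Y 100, X 29, Z 36 (Y winner). Winner: Y.
Borda — scores: W 171, Y 422, X 253, Z 258. Winner: Y.
The two methods agree.

yes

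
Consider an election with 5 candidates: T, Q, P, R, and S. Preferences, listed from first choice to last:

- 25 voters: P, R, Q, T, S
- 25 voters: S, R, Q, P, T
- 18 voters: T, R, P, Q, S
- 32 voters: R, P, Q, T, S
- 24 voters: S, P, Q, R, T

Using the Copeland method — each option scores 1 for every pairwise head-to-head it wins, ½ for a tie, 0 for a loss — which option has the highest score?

R

T: beats S; loses to Q, P, and R → score 1.
Q: beats T and S; loses to P and R → score 2.
P: beats T, Q, and S; loses to R → score 3.
R: beats T, Q, P, and S → score 4.
S: loses to T, Q, P, and R → score 0.
R has the best pairwise record.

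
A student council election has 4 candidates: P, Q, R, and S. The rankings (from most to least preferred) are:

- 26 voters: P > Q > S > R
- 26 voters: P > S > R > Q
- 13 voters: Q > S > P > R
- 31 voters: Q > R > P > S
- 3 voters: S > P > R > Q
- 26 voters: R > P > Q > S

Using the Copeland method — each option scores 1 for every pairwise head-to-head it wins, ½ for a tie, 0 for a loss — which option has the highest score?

P

P: beats Q, R, and S → score 3.
Q: beats R and S; loses to P → score 2.
R: loses to P, Q, and S → score 0.
S: beats R; loses to P and Q → score 1.
P has the best pairwise record.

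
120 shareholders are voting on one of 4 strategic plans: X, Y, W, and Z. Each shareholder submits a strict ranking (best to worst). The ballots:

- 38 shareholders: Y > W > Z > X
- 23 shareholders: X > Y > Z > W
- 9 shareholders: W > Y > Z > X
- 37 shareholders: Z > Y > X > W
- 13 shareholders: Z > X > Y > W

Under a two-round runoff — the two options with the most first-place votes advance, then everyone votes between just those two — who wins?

Round 1 first-place votes: X 23, Y 38, W 9, Z 50.
Z and Y advance.
Runoff: Z is preferred to Y by 50 voters; Y by 70.
Y wins the runoff.

Y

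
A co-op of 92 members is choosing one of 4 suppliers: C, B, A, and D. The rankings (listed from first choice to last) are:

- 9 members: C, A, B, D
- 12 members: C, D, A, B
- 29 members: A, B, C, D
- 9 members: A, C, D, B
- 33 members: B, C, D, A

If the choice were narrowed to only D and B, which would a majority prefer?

B

Voters preferring D to B: 21; preferring B to D: 71.
B wins the head-to-head.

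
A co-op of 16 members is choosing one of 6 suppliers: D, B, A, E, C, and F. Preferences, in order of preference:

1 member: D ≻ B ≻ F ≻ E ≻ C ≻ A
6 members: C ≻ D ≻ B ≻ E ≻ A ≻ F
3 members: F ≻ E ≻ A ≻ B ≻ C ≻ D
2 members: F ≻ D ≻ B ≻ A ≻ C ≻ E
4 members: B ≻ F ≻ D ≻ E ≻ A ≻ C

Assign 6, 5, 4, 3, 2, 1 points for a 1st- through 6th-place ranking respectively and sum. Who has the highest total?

D: 1·6 + 6·5 + 3·1 + 2·5 + 4·4 = 65
B: 1·5 + 6·4 + 3·3 + 2·4 + 4·6 = 70
A: 1·1 + 6·2 + 3·4 + 2·3 + 4·2 = 39
E: 1·3 + 6·3 + 3·5 + 2·1 + 4·3 = 50
C: 1·2 + 6·6 + 3·2 + 2·2 + 4·1 = 52
F: 1·4 + 6·1 + 3·6 + 2·6 + 4·5 = 60
B has the highest Borda score (70).

B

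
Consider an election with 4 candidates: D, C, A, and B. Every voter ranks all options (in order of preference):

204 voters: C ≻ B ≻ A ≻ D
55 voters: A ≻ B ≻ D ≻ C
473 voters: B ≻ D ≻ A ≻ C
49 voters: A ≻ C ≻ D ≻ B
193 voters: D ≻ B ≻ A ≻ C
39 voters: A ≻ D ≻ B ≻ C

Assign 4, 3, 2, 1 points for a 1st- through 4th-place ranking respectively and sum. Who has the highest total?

D: 204·1 + 55·2 + 473·3 + 49·2 + 193·4 + 39·3 = 2720
C: 204·4 + 55·1 + 473·1 + 49·3 + 193·1 + 39·1 = 1723
A: 204·2 + 55·4 + 473·2 + 49·4 + 193·2 + 39·4 = 2312
B: 204·3 + 55·3 + 473·4 + 49·1 + 193·3 + 39·2 = 3375
B has the highest Borda score (3375).

B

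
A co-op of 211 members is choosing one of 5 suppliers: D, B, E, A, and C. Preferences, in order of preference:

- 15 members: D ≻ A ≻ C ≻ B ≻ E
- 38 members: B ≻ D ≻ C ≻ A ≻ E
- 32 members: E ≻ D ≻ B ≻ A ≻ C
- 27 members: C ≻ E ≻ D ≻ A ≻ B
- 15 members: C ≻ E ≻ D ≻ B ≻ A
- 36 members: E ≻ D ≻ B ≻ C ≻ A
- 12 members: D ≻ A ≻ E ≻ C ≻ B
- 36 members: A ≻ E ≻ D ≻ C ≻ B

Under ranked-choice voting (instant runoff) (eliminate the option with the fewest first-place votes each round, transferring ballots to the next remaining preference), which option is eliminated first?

D

Round 1: D 27, B 38, E 68, A 36, C 42. Eliminate D.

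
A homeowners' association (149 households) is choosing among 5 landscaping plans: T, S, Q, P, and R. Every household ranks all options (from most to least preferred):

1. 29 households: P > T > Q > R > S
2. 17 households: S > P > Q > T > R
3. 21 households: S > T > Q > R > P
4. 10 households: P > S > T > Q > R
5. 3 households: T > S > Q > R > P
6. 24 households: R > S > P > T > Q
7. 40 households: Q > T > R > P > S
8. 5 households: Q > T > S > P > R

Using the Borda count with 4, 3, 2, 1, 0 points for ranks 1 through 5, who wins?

T: 29·3 + 17·1 + 21·3 + 10·2 + 3·4 + 24·1 + 40·3 + 5·3 = 358
S: 29·0 + 17·4 + 21·4 + 10·3 + 3·3 + 24·3 + 40·0 + 5·2 = 273
Q: 29·2 + 17·2 + 21·2 + 10·1 + 3·2 + 24·0 + 40·4 + 5·4 = 330
P: 29·4 + 17·3 + 21·0 + 10·4 + 3·0 + 24·2 + 40·1 + 5·1 = 300
R: 29·1 + 17·0 + 21·1 + 10·0 + 3·1 + 24·4 + 40·2 + 5·0 = 229
T has the highest Borda score (358).

T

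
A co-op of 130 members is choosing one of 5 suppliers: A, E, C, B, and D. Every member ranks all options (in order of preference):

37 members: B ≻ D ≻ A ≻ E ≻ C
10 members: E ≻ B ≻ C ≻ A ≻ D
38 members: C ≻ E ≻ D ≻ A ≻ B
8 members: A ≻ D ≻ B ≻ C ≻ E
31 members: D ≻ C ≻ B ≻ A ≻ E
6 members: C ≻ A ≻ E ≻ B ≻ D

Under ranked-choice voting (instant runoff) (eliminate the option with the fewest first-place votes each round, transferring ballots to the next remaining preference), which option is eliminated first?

A

Round 1: A 8, E 10, C 44, B 37, D 31. Eliminate A.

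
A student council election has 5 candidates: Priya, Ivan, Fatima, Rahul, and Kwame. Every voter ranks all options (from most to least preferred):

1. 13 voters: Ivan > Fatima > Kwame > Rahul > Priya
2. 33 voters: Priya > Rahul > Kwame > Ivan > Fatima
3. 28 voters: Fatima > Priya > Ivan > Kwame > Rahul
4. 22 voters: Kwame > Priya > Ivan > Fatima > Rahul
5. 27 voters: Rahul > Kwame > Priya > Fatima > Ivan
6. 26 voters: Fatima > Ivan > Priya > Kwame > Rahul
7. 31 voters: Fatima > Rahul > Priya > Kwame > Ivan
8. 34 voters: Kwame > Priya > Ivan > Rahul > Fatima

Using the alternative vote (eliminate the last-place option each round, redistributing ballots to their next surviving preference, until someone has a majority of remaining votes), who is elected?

Round 1: Priya 33, Ivan 13, Fatima 85, Rahul 27, Kwame 56. Eliminate Ivan.
Round 2: Priya 33, Fatima 98, Rahul 27, Kwame 56. Eliminate Rahul.
Round 3: Priya 33, Fatima 98, Kwame 83. Eliminate Priya.
Round 4: Fatima 98, Kwame 116. Kwame has a majority.

Kwame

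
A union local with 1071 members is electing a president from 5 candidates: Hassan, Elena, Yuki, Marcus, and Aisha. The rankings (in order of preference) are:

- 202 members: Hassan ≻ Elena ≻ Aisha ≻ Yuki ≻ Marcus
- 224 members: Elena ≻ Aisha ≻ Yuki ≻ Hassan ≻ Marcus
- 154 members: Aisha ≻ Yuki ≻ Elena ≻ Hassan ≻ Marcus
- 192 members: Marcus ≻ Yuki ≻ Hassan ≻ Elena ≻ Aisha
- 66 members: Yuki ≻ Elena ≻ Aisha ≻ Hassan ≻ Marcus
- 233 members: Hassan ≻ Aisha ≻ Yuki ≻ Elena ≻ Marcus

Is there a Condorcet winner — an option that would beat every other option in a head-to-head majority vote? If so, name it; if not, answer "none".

none

Checking pairwise contests:
Yuki beats Hassan 636–435.
Hassan beats Elena 627–444.
Aisha beats Yuki 813–258.
Hassan beats Marcus 879–192.
Hassan beats Aisha 627–444.
Every option loses at least one head-to-head, so there is no Condorcet winner.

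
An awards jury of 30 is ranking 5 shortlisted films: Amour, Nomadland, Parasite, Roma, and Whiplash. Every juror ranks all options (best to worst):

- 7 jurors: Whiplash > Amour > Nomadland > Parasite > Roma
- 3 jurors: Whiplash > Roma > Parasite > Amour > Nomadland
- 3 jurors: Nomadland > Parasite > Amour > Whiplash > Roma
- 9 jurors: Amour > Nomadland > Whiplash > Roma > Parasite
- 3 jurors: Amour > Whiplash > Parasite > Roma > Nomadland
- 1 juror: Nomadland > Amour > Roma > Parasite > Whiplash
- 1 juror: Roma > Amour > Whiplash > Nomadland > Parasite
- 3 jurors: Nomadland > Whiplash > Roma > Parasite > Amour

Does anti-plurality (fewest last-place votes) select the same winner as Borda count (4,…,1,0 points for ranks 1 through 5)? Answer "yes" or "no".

Anti-plurality — last-place votes: Amour 3, Nomadland 6, Parasite 10, Roma 10, Whiplash 1. Winner: Whiplash.
Borda — scores: Amour 84, Nomadland 70, Parasite 32, Roma 33, Whiplash 81. Winner: Amour.
The two methods disagree.

no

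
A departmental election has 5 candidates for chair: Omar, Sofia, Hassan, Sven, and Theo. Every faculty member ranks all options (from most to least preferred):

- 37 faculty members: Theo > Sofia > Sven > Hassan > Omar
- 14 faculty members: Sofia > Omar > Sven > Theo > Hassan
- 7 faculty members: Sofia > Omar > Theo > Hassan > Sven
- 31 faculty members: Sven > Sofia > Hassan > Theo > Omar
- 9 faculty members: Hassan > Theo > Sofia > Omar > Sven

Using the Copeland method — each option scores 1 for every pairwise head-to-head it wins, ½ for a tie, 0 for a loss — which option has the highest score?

Omar: loses to Sofia, Hassan, Sven, and Theo → score 0.
Sofia: beats Omar, Hassan, Sven, and Theo → score 4.
Hassan: beats Omar; loses to Sofia, Sven, and Theo → score 1.
Sven: beats Omar and Hassan; loses to Sofia and Theo → score 2.
Theo: beats Omar, Hassan, and Sven; loses to Sofia → score 3.
Sofia has the best pairwise record.

Sofia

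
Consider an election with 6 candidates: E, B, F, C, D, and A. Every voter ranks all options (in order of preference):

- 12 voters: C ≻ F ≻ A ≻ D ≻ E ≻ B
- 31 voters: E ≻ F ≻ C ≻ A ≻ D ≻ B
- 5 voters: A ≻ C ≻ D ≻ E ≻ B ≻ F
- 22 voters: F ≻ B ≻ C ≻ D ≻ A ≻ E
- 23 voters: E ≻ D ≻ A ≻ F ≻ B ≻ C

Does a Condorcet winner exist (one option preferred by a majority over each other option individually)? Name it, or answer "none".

E vs B: 71–22 for E.
E vs F: 59–34 for E.
E vs C: 54–39 for E.
E vs D: 54–39 for E.
E vs A: 54–39 for E.
E beats every other option head-to-head.

E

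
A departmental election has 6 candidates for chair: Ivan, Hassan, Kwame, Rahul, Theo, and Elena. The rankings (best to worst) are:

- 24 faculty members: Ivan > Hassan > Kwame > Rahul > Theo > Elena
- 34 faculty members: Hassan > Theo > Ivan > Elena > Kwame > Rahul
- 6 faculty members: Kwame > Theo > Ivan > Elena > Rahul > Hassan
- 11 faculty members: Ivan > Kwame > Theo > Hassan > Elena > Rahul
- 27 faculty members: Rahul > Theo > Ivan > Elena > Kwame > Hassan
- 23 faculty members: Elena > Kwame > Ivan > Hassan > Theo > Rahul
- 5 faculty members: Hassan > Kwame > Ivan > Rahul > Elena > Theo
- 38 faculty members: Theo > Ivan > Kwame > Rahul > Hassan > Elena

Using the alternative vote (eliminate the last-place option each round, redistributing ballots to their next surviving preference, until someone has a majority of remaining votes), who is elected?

Round 1: Ivan 35, Hassan 39, Kwame 6, Rahul 27, Theo 38, Elena 23. Eliminate Kwame.
Round 2: Ivan 35, Hassan 39, Rahul 27, Theo 44, Elena 23. Eliminate Elena.
Round 3: Ivan 58, Hassan 39, Rahul 27, Theo 44. Eliminate Rahul.
Round 4: Ivan 58, Hassan 39, Theo 71. Eliminate Hassan.
Round 5: Ivan 63, Theo 105. Theo has a majority.

Theo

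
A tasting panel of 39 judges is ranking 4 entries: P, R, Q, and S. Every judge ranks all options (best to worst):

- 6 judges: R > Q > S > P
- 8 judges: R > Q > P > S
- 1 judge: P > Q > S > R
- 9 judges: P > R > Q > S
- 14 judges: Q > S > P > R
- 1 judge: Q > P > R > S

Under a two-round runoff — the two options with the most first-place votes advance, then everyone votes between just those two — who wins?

R

Round 1 first-place votes: P 10, R 14, Q 15, S 0.
Q and R advance.
Runoff: Q is preferred to R by 16 voters; R by 23.
R wins the runoff.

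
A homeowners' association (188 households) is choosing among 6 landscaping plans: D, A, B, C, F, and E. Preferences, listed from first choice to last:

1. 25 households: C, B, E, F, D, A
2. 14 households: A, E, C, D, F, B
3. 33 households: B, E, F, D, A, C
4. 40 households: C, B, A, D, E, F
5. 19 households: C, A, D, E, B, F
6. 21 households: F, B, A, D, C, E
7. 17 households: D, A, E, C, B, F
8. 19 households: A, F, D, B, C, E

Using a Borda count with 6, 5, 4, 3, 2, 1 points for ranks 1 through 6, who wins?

B

D: 25·2 + 14·3 + 33·3 + 40·3 + 19·4 + 21·3 + 17·6 + 19·4 = 628
A: 25·1 + 14·6 + 33·2 + 40·4 + 19·5 + 21·4 + 17·5 + 19·6 = 713
B: 25·5 + 14·1 + 33·6 + 40·5 + 19·2 + 21·5 + 17·2 + 19·3 = 771
C: 25·6 + 14·4 + 33·1 + 40·6 + 19·6 + 21·2 + 17·3 + 19·2 = 724
F: 25·3 + 14·2 + 33·4 + 40·1 + 19·1 + 21·6 + 17·1 + 19·5 = 532
E: 25·4 + 14·5 + 33·5 + 40·2 + 19·3 + 21·1 + 17·4 + 19·1 = 580
B has the highest Borda score (771).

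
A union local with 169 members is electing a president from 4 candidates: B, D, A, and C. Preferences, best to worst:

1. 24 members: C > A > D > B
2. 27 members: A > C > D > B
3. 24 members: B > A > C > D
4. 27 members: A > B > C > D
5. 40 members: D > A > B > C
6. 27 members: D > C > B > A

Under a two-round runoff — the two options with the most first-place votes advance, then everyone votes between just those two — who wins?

Round 1 first-place votes: B 24, D 67, A 54, C 24.
D and A advance.
Runoff: D is preferred to A by 67 voters; A by 102.
A wins the runoff.

A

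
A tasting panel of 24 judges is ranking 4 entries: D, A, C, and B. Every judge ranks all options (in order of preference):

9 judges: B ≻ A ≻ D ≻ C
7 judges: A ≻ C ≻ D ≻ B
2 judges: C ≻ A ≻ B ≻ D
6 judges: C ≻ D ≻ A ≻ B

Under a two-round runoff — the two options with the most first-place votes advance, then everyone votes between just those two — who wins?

C

Round 1 first-place votes: D 0, A 7, C 8, B 9.
B and C advance.
Runoff: B is preferred to C by 9 voters; C by 15.
C wins the runoff.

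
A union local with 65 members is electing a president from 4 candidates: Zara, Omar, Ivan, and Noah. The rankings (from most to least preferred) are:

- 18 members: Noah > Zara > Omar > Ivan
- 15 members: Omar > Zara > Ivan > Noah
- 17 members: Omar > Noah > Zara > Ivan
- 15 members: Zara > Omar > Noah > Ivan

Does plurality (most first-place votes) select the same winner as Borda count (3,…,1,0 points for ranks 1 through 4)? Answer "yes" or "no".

yes

Plurality — first-place votes: Zara 15, Omar 32, Ivan 0, Noah 18. Winner: Omar.
Borda — scores: Zara 128, Omar 144, Ivan 15, Noah 103. Winner: Omar.
The two methods agree.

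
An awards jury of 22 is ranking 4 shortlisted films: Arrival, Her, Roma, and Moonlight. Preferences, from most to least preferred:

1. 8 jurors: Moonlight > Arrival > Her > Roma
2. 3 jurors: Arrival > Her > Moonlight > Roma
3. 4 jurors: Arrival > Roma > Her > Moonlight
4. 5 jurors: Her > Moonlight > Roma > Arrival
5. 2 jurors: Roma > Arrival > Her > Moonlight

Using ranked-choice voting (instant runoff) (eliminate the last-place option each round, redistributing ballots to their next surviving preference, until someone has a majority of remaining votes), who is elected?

Round 1: Arrival 7, Her 5, Roma 2, Moonlight 8. Eliminate Roma.
Round 2: Arrival 9, Her 5, Moonlight 8. Eliminate Her.
Round 3: Arrival 9, Moonlight 13. Moonlight has a majority.

Moonlight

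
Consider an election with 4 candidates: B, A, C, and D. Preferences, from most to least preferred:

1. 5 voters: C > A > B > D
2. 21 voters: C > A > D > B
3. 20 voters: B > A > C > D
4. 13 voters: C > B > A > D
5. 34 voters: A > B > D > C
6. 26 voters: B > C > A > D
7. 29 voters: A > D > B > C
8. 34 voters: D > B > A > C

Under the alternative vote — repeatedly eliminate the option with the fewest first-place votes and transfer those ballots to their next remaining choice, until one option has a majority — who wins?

B

Round 1: B 46, A 63, C 39, D 34. Eliminate D.
Round 2: B 80, A 63, C 39. Eliminate C.
Round 3: B 93, A 89. B has a majority.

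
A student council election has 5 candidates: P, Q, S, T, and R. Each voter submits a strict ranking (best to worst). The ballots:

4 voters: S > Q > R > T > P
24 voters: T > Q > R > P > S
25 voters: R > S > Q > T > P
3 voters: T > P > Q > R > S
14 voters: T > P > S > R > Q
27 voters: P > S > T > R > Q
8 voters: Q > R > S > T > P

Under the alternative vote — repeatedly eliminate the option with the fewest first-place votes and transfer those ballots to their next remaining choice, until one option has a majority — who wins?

T

Round 1: P 27, Q 8, S 4, T 41, R 25. Eliminate S.
Round 2: P 27, Q 12, T 41, R 25. Eliminate Q.
Round 3: P 27, T 41, R 37. Eliminate P.
Round 4: T 68, R 37. T has a majority.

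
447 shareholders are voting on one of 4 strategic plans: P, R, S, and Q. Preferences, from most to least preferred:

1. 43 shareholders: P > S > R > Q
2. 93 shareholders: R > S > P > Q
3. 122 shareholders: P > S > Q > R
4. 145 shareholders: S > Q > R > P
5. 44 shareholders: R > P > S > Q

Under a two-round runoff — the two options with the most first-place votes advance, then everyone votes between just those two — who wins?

Round 1 first-place votes: P 165, R 137, S 145, Q 0.
P and S advance.
Runoff: P is preferred to S by 209 voters; S by 238.
S wins the runoff.

S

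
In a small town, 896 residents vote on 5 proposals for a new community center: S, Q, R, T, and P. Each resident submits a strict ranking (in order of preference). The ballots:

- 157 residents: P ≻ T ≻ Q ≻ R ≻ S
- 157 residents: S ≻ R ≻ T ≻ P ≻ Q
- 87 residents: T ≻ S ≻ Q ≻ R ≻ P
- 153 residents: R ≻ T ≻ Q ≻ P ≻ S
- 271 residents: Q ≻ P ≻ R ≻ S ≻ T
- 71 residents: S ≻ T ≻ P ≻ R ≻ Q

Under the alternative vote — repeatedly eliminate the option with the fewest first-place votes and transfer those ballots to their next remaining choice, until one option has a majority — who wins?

Round 1: S 228, Q 271, R 153, T 87, P 157. Eliminate T.
Round 2: S 315, Q 271, R 153, P 157. Eliminate R.
Round 3: S 315, Q 424, P 157. Eliminate P.
Round 4: S 315, Q 581. Q has a majority.

Q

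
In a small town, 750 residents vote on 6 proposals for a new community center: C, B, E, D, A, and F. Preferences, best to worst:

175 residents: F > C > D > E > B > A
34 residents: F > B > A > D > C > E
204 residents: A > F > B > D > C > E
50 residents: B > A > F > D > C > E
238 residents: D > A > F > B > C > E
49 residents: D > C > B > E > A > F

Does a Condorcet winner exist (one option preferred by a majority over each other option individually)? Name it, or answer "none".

Checking pairwise contests:
B beats C 526–224.
D beats B 462–288.
C beats E 750–0.
F beats D 463–287.
D beats A 462–288.
A beats F 541–209.
Every option loses at least one head-to-head, so there is no Condorcet winner.

none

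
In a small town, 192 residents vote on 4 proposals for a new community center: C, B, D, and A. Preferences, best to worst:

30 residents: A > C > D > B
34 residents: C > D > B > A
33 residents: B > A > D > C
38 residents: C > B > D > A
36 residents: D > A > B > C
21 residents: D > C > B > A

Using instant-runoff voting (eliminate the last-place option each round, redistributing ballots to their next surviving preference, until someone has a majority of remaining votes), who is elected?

Round 1: C 72, B 33, D 57, A 30. Eliminate A.
Round 2: C 102, B 33, D 57. C has a majority.

C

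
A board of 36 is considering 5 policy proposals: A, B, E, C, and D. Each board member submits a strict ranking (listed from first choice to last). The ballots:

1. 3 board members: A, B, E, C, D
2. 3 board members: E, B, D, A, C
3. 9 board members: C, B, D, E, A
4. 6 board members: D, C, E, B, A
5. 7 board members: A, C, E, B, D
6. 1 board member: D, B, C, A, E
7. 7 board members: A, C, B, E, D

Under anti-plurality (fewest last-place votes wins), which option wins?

B

Last-place votes: A 15, B 0, E 1, C 3, D 17.
B is ranked last by the fewest voters, so B wins.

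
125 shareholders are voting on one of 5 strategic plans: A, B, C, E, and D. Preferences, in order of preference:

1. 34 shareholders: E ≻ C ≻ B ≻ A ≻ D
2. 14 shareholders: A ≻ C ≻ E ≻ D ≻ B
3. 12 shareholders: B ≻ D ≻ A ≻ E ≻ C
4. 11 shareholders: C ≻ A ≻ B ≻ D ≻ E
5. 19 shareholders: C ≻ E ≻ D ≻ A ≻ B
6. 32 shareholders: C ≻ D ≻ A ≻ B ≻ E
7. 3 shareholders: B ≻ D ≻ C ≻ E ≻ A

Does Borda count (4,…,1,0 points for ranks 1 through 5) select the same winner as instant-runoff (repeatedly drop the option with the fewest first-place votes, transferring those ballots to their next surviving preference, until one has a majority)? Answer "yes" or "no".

yes

Borda — scores: A 230, B 182, C 398, E 236, D 204. Winner: C.
Instant-runoff — R1 A 14, B 15, C 62, E 34, D 0 (D out); R2 A 14, B 15, C 62, E 34 (A out); R3 B 15, C 76, E 34 (C winner). Winner: C.
The two methods agree.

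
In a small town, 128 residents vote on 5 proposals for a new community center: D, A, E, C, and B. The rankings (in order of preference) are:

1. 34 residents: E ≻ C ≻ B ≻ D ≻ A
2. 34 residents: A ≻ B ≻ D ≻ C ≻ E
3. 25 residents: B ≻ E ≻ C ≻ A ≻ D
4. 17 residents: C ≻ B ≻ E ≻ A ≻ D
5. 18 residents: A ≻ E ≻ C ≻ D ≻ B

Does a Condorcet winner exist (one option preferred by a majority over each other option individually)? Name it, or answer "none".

none

Checking pairwise contests:
A beats D 94–34.
E beats A 76–52.
B beats E 76–52.
E beats C 77–51.
C beats B 69–59.
Every option loses at least one head-to-head, so there is no Condorcet winner.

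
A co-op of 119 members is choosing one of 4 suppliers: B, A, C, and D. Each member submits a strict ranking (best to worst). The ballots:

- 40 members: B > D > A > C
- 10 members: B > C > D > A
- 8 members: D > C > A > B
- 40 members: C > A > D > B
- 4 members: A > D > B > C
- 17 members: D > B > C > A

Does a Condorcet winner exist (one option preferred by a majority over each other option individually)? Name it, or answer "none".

D

D vs B: 69–50 for D.
D vs A: 75–44 for D.
D vs C: 69–50 for D.
D beats every other option head-to-head.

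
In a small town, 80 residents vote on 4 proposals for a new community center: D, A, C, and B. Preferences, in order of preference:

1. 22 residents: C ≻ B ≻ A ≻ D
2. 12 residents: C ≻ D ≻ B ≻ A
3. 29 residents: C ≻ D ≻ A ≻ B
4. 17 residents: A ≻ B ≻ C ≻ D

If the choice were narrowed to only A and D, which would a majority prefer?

Voters preferring A to D: 39; preferring D to A: 41.
D wins the head-to-head.

D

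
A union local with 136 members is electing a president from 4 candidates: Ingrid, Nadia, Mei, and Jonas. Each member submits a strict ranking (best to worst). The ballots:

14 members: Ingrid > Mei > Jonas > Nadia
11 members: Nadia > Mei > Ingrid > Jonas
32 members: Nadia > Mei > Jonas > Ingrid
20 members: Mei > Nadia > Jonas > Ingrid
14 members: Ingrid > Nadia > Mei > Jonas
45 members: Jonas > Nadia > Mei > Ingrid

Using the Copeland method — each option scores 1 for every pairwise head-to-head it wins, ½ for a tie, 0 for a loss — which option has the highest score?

Nadia

Ingrid: loses to Nadia, Mei, and Jonas → score 0.
Nadia: beats Ingrid, Mei, and Jonas → score 3.
Mei: beats Ingrid and Jonas; loses to Nadia → score 2.
Jonas: beats Ingrid; loses to Nadia and Mei → score 1.
Nadia has the best pairwise record.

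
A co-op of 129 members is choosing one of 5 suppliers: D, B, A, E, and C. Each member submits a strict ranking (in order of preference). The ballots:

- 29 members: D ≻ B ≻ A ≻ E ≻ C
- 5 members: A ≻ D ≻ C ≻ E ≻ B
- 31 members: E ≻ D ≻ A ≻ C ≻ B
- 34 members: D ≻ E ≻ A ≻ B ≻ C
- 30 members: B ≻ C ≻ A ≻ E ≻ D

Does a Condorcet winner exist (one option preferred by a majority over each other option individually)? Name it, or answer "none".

D vs B: 99–30 for D.
D vs A: 94–35 for D.
D vs E: 68–61 for D.
D vs C: 99–30 for D.
D beats every other option head-to-head.

D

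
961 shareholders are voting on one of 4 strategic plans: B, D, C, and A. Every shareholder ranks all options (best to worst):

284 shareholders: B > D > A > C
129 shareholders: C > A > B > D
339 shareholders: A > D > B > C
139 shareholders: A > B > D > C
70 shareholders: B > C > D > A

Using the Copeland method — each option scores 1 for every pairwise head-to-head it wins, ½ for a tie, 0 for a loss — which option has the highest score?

B: beats D and C; loses to A → score 2.
D: beats C; loses to B and A → score 1.
C: loses to B, D, and A → score 0.
A: beats B, D, and C → score 3.
A has the best pairwise record.

A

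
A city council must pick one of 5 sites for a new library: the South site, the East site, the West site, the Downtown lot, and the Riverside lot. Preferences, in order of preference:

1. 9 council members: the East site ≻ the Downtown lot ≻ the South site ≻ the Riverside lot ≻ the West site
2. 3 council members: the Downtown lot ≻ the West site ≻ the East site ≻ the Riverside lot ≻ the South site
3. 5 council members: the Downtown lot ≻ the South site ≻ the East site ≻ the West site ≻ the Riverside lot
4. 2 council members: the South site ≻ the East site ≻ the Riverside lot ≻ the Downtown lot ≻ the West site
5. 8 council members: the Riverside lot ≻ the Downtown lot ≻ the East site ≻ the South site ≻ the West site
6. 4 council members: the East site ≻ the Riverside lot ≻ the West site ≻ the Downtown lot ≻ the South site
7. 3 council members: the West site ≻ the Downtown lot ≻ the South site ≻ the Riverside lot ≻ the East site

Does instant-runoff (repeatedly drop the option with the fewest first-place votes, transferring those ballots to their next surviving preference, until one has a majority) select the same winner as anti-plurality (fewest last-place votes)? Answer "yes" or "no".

Instant-runoff — R1 the South site 2, the East site 13, the West site 3, the Downtown lot 8, the Riverside lot 8 (the South site out); R2 the East site 15, the West site 3, the Downtown lot 8, the Riverside lot 8 (the West site out); R3 the East site 15, the Downtown lot 11, the Riverside lot 8 (the Riverside lot out); R4 the East site 15, the Downtown lot 19 (the Downtown lot winner). Winner: the Downtown lot.
Anti-plurality — last-place votes: the South site 7, the East site 3, the West site 19, the Downtown lot 0, the Riverside lot 5. Winner: the Downtown lot.
The two methods agree.

yes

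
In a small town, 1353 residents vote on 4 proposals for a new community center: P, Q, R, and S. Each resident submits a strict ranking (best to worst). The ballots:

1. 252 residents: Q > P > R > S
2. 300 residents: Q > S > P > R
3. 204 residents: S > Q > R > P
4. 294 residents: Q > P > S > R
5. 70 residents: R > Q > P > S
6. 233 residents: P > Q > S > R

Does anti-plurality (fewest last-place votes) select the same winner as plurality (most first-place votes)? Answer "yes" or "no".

Anti-plurality — last-place votes: P 204, Q 0, R 827, S 322. Winner: Q.
Plurality — first-place votes: P 233, Q 846, R 70, S 204. Winner: Q.
The two methods agree.

yes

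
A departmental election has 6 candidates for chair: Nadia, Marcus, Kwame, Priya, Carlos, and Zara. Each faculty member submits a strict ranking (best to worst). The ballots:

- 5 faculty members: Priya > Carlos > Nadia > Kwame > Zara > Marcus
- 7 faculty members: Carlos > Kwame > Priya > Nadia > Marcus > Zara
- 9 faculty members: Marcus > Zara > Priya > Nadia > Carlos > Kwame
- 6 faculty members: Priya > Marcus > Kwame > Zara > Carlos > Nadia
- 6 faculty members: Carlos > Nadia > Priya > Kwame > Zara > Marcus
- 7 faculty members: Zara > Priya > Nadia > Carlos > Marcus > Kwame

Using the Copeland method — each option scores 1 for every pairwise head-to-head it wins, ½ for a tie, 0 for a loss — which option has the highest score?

Nadia: beats Marcus and Kwame; loses to Priya, Carlos, and Zara → score 2.
Marcus: beats Kwame and Zara; loses to Nadia, Priya, and Carlos → score 2.
Kwame: beats Zara; loses to Nadia, Marcus, Priya, and Carlos → score 1.
Priya: beats Nadia, Marcus, Kwame, Carlos, and Zara → score 5.
Carlos: beats Nadia, Marcus, and Kwame; loses to Priya and Zara → score 3.
Zara: beats Nadia and Carlos; loses to Marcus, Kwame, and Priya → score 2.
Priya has the best pairwise record.

Priya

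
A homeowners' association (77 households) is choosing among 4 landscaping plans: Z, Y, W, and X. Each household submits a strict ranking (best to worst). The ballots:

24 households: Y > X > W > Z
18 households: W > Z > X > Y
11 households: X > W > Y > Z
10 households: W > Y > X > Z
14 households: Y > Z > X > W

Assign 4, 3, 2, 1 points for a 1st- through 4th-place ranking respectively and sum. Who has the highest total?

Z: 24·1 + 18·3 + 11·1 + 10·1 + 14·3 = 141
Y: 24·4 + 18·1 + 11·2 + 10·3 + 14·4 = 222
W: 24·2 + 18·4 + 11·3 + 10·4 + 14·1 = 207
X: 24·3 + 18·2 + 11·4 + 10·2 + 14·2 = 200
Y has the highest Borda score (222).

Y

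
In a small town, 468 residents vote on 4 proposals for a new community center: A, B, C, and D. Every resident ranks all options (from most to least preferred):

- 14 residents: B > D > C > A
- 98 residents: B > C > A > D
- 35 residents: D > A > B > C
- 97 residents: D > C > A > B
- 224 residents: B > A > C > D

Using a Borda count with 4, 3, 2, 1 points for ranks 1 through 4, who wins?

B

A: 14·1 + 98·2 + 35·3 + 97·2 + 224·3 = 1181
B: 14·4 + 98·4 + 35·2 + 97·1 + 224·4 = 1511
C: 14·2 + 98·3 + 35·1 + 97·3 + 224·2 = 1096
D: 14·3 + 98·1 + 35·4 + 97·4 + 224·1 = 892
B has the highest Borda score (1511).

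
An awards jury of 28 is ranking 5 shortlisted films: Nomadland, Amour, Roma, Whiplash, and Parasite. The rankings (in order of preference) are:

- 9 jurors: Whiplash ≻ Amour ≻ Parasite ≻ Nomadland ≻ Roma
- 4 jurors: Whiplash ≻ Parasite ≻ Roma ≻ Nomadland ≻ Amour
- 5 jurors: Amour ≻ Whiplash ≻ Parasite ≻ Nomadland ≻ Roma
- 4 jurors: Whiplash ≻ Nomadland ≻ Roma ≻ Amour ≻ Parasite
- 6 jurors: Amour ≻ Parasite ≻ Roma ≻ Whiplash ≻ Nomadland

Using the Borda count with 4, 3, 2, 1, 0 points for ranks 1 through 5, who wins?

Whiplash

Nomadland: 9·1 + 4·1 + 5·1 + 4·3 + 6·0 = 30
Amour: 9·3 + 4·0 + 5·4 + 4·1 + 6·4 = 75
Roma: 9·0 + 4·2 + 5·0 + 4·2 + 6·2 = 28
Whiplash: 9·4 + 4·4 + 5·3 + 4·4 + 6·1 = 89
Parasite: 9·2 + 4·3 + 5·2 + 4·0 + 6·3 = 58
Whiplash has the highest Borda score (89).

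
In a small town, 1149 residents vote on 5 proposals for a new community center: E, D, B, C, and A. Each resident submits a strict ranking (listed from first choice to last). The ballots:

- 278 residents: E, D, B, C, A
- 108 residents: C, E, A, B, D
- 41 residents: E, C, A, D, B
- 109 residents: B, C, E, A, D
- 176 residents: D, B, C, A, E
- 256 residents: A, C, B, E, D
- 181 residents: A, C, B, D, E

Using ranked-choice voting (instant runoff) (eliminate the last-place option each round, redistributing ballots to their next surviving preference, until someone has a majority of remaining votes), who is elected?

Round 1: E 319, D 176, B 109, C 108, A 437. Eliminate C.
Round 2: E 427, D 176, B 109, A 437. Eliminate B.
Round 3: E 536, D 176, A 437. Eliminate D.
Round 4: E 536, A 613. A has a majority.

A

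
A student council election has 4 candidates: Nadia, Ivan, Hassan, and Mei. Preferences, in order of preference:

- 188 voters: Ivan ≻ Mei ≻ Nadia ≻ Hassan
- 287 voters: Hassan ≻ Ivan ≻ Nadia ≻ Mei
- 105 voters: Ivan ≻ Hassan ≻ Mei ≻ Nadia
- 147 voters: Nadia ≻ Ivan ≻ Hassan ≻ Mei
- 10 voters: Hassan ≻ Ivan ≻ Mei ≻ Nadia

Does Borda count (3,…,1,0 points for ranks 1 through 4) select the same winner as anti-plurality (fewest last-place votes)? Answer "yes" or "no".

Borda — scores: Nadia 916, Ivan 1767, Hassan 1248, Mei 491. Winner: Ivan.
Anti-plurality — last-place votes: Nadia 115, Ivan 0, Hassan 188, Mei 434. Winner: Ivan.
The two methods agree.

yes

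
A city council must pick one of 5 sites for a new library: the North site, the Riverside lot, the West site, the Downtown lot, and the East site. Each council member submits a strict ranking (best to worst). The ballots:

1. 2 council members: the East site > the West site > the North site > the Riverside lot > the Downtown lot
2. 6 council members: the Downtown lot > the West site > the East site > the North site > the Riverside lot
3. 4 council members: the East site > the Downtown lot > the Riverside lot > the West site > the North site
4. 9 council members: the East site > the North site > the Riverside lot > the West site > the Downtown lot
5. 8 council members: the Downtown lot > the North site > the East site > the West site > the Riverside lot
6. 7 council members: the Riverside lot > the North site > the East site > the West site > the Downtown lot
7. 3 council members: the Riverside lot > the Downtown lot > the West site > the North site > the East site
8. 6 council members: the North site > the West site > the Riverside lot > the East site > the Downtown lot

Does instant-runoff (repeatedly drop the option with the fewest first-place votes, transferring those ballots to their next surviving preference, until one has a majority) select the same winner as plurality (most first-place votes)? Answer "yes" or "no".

Instant-runoff — R1 the North site 6, the Riverside lot 10, the West site 0, the Downtown lot 14, the East site 15 (the West site out); R2 the North site 6, the Riverside lot 10, the Downtown lot 14, the East site 15 (the North site out); R3 the Riverside lot 16, the Downtown lot 14, the East site 15 (the Downtown lot out); R4 the Riverside lot 16, the East site 29 (the East site winner). Winner: the East site.
Plurality — first-place votes: the North site 6, the Riverside lot 10, the West site 0, the Downtown lot 14, the East site 15. Winner: the East site.
The two methods agree.

yes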